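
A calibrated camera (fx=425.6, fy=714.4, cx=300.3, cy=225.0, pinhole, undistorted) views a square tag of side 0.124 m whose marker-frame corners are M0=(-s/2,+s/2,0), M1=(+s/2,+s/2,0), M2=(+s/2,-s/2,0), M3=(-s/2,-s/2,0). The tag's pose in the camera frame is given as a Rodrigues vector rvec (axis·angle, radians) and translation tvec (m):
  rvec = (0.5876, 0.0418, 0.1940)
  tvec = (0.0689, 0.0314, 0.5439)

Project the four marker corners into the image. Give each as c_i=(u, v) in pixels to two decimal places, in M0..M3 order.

Intrinsics K: fx=425.6, fy=714.4, cx=300.3, cy=225.0
Marker side s = 0.124 m; corners in marker frame (Z=0):
  M0 = (-0.0620, +0.0620, 0)
  M1 = (+0.0620, +0.0620, 0)
  M2 = (+0.0620, -0.0620, 0)
  M3 = (-0.0620, -0.0620, 0)
rvec = (0.5876, 0.0418, 0.1940), |rvec| = θ = 0.62021 rad = 35.535°
Rodrigues: sinθ=0.58120, 1−cosθ=0.18624; R = I + sinθ·[k]× + (1−cosθ)·[k]×²:
    [+0.98093 -0.16991 +0.09436]
    [+0.19369 +0.81460 -0.54672]
    [+0.01602 +0.55457 +0.83198]
t = (0.0689, 0.0314, 0.5439) m
M0: Pc = R·M0+t = (-0.00245, +0.06990, +0.57729); u = 425.6·(-0.00245)/0.57729 + 300.3 = 298.4923, v = 714.4·(+0.06990)/0.57729 + 225.0 = 311.4974
M1: Pc = R·M1+t = (+0.11918, +0.09391, +0.57928); u = 425.6·(+0.11918)/0.57928 + 300.3 = 387.8652, v = 714.4·(+0.09391)/0.57928 + 225.0 = 340.8210
M2: Pc = R·M2+t = (+0.14025, -0.00710, +0.51051); u = 425.6·(+0.14025)/0.51051 + 300.3 = 417.2248, v = 714.4·(-0.00710)/0.51051 + 225.0 = 215.0692
M3: Pc = R·M3+t = (+0.01862, -0.03111, +0.50852); u = 425.6·(+0.01862)/0.50852 + 300.3 = 315.8808, v = 714.4·(-0.03111)/0.50852 + 225.0 = 181.2889

c0=(298.49, 311.50) c1=(387.87, 340.82) c2=(417.22, 215.07) c3=(315.88, 181.29)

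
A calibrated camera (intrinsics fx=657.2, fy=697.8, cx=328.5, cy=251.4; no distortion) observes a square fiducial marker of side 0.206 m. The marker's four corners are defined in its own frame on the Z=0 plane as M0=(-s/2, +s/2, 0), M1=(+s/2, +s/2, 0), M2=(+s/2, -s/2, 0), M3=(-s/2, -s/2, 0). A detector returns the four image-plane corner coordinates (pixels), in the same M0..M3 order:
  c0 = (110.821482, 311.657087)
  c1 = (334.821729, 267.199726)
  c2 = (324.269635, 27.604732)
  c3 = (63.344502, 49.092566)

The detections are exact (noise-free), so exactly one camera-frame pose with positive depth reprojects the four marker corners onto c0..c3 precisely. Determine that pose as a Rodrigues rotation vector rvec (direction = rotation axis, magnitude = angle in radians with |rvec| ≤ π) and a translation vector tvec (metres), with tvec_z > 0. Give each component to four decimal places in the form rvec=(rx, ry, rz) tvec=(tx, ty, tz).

rvec=(0.3750, -0.3324, -0.1123) tvec=(-0.0956, -0.0637, 0.5581)

Intrinsics K: fx=657.2, fy=697.8, cx=328.5, cy=251.4
Marker side s = 0.206 m; corners in marker frame (Z=0):
  M0 = (-0.1030, +0.1030, 0)
  M1 = (+0.1030, +0.1030, 0)
  M2 = (+0.1030, -0.1030, 0)
  M3 = (-0.1030, -0.1030, 0)
Detected image corners:
  c0 = (110.821482, 311.657087) px
  c1 = (334.821729, 267.199726) px
  c2 = (324.269635, 27.604732) px
  c3 = (63.344502, 49.092566) px
Planar DLT: solve 8×8 A·h = b for H (H[2,2]=1):
  H  [+1281.75808 +276.64898 +215.97675]
  H  [-76.61987 +1326.48391 +171.71864]
  H  [+0.53280 +0.67552 +1.00000]
B = K⁻¹H; ‖b₁‖=1.791879, ‖b₂‖=1.791879; λ = 2/(‖b₁‖+‖b₂‖) = 0.558073, sign → tz>0 ⇒ λ=+0.558073
r₁ = λ·B[:,0] = (+0.93980,-0.16840,+0.29734); r₂ = λ·B[:,1] = (+0.04648,+0.92505,+0.37699)
r₃ = r₁×r₂ = (-0.33854,-0.34047,+0.87719); SVD([r₁ r₂ r₃]) → R = UVᵀ:
  R  [+0.93980 +0.04648 -0.33854]
  R  [-0.16840 +0.92505 -0.34047]
  R  [+0.29734 +0.37699 +0.87719]
t = (-0.09555, -0.06373, +0.55807) m
tr R = 2.742045; θ = arccos((tr R − 1)/2) = 0.513517 rad = 29.422°
axis k = ((R−Rᵀ)₃₂, (R−Rᵀ)₁₃, (R−Rᵀ)₂₁) / (2 sinθ) = (+0.730251, -0.647222, -0.218718)
rvec = θ·k = (+0.374996, -0.332359, -0.112315)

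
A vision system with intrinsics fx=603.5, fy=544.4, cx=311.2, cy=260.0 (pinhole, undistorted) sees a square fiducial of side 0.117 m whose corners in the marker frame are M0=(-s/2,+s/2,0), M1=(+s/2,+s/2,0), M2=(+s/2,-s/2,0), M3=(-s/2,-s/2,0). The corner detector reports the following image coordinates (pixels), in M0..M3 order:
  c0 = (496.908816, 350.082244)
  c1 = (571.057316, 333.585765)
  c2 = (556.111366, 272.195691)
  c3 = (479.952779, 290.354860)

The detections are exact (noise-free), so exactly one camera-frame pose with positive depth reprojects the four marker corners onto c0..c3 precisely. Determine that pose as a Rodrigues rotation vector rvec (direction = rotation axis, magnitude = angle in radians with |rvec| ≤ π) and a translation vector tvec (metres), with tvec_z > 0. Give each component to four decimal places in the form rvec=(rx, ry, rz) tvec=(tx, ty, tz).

rvec=(0.2722, 0.1144, -0.2946) tvec=(0.3356, 0.0903, 0.9438)

Intrinsics K: fx=603.5, fy=544.4, cx=311.2, cy=260.0
Marker side s = 0.117 m; corners in marker frame (Z=0):
  M0 = (-0.0585, +0.0585, 0)
  M1 = (+0.0585, +0.0585, 0)
  M2 = (+0.0585, -0.0585, 0)
  M3 = (-0.0585, -0.0585, 0)
Detected image corners:
  c0 = (496.908816, 350.082244) px
  c1 = (571.057316, 333.585765) px
  c2 = (556.111366, 272.195691) px
  c3 = (479.952779, 290.354860) px
Planar DLT: solve 8×8 A·h = b for H (H[2,2]=1):
  H  [+558.27400 +274.47390 +525.77927]
  H  [-197.70499 +599.30294 +312.10044]
  H  [-0.15956 +0.26247 +1.00000]
B = K⁻¹H; ‖b₁‖=1.059500, ‖b₂‖=1.059500; λ = 2/(‖b₁‖+‖b₂‖) = 0.943841, sign → tz>0 ⇒ λ=+0.943841
r₁ = λ·B[:,0] = (+0.95077,-0.27084,-0.15060); r₂ = λ·B[:,1] = (+0.30152,+0.92072,+0.24773)
r₃ = r₁×r₂ = (+0.07157,-0.28094,+0.95705); SVD([r₁ r₂ r₃]) → R = UVᵀ:
  R  [+0.95077 +0.30152 +0.07157]
  R  [-0.27084 +0.92072 -0.28094]
  R  [-0.15060 +0.24773 +0.95705]
t = (+0.33559, +0.09033, +0.94384) m
tr R = 2.828538; θ = arccos((tr R − 1)/2) = 0.417096 rad = 23.898°
axis k = ((R−Rᵀ)₃₂, (R−Rᵀ)₁₃, (R−Rᵀ)₂₁) / (2 sinθ) = (+0.652508, +0.274213, -0.706428)
rvec = θ·k = (+0.272159, +0.114373, -0.294649)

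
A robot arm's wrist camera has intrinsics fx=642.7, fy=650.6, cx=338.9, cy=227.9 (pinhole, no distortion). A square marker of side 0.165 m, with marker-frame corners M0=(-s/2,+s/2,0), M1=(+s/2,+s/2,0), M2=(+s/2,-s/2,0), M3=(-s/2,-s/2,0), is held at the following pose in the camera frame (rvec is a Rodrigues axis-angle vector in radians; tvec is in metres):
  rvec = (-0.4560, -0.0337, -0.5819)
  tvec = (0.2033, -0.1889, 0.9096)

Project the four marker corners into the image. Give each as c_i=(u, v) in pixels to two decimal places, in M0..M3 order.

Intrinsics K: fx=642.7, fy=650.6, cx=338.9, cy=227.9
Marker side s = 0.165 m; corners in marker frame (Z=0):
  M0 = (-0.0825, +0.0825, 0)
  M1 = (+0.0825, +0.0825, 0)
  M2 = (+0.0825, -0.0825, 0)
  M3 = (-0.0825, -0.0825, 0)
rvec = (-0.4560, -0.0337, -0.5819), |rvec| = θ = 0.74005 rad = 42.402°
Rodrigues: sinθ=0.67433, 1−cosθ=0.26157; R = I + sinθ·[k]× + (1−cosθ)·[k]×²:
    [+0.83774 +0.53756 +0.09602]
    [-0.52288 +0.73897 +0.42487]
    [+0.15743 -0.40614 +0.90015]
t = (0.2033, -0.1889, 0.9096) m
M0: Pc = R·M0+t = (+0.17853, -0.08480, +0.86311); u = 642.7·(+0.17853)/0.86311 + 338.9 = 471.8437, v = 650.6·(-0.08480)/0.86311 + 227.9 = 163.9810
M1: Pc = R·M1+t = (+0.31676, -0.17107, +0.88908); u = 642.7·(+0.31676)/0.88908 + 338.9 = 567.8812, v = 650.6·(-0.17107)/0.88908 + 227.9 = 102.7152
M2: Pc = R·M2+t = (+0.22807, -0.29300, +0.95609); u = 642.7·(+0.22807)/0.95609 + 338.9 = 492.2085, v = 650.6·(-0.29300)/0.95609 + 227.9 = 28.5183
M3: Pc = R·M3+t = (+0.08984, -0.20673, +0.93012); u = 642.7·(+0.08984)/0.93012 + 338.9 = 400.9768, v = 650.6·(-0.20673)/0.93012 + 227.9 = 83.2978

c0=(471.84, 163.98) c1=(567.88, 102.72) c2=(492.21, 28.52) c3=(400.98, 83.30)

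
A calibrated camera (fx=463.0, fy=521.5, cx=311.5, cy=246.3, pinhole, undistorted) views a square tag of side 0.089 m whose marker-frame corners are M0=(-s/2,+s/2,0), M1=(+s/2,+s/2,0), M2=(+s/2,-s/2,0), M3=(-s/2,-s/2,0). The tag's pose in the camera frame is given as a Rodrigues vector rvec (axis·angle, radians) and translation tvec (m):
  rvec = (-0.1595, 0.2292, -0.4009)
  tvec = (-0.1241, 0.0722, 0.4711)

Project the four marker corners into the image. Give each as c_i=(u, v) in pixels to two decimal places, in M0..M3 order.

Intrinsics K: fx=463.0, fy=521.5, cx=311.5, cy=246.3
Marker side s = 0.089 m; corners in marker frame (Z=0):
  M0 = (-0.0445, +0.0445, 0)
  M1 = (+0.0445, +0.0445, 0)
  M2 = (+0.0445, -0.0445, 0)
  M3 = (-0.0445, -0.0445, 0)
rvec = (-0.1595, 0.2292, -0.4009), |rvec| = θ = 0.48856 rad = 27.993°
Rodrigues: sinθ=0.46936, 1−cosθ=0.11699; R = I + sinθ·[k]× + (1−cosθ)·[k]×²:
    [+0.89548 +0.36722 +0.25153]
    [-0.40306 +0.90876 +0.10819]
    [-0.18885 -0.19827 +0.96178]
t = (-0.1241, 0.0722, 0.4711) m
M0: Pc = R·M0+t = (-0.14761, +0.13058, +0.47068); u = 463.0·(-0.14761)/0.47068 + 311.5 = 166.3014, v = 521.5·(+0.13058)/0.47068 + 246.3 = 390.9739
M1: Pc = R·M1+t = (-0.06791, +0.09470, +0.45387); u = 463.0·(-0.06791)/0.45387 + 311.5 = 242.2246, v = 521.5·(+0.09470)/0.45387 + 246.3 = 355.1143
M2: Pc = R·M2+t = (-0.10059, +0.01382, +0.47152); u = 463.0·(-0.10059)/0.47152 + 311.5 = 212.7248, v = 521.5·(+0.01382)/0.47152 + 246.3 = 261.5896
M3: Pc = R·M3+t = (-0.18029, +0.04970, +0.48833); u = 463.0·(-0.18029)/0.48833 + 311.5 = 140.5604, v = 521.5·(+0.04970)/0.48833 + 246.3 = 299.3725

c0=(166.30, 390.97) c1=(242.22, 355.11) c2=(212.72, 261.59) c3=(140.56, 299.37)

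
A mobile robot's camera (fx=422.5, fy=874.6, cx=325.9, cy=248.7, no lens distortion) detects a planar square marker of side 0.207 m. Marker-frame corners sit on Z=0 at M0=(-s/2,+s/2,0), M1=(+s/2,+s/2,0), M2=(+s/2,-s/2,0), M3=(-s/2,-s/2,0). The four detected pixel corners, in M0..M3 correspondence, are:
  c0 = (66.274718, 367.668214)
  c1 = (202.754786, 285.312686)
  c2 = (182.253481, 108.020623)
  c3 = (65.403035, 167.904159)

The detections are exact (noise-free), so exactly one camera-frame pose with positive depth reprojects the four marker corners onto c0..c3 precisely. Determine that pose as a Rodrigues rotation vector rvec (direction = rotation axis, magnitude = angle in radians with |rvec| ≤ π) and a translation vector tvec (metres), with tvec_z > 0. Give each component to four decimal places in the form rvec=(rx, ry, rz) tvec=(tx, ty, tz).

rvec=(-0.6254, -0.1103, -0.3442) tvec=(-0.3316, -0.0206, 0.7173)

Intrinsics K: fx=422.5, fy=874.6, cx=325.9, cy=248.7
Marker side s = 0.207 m; corners in marker frame (Z=0):
  M0 = (-0.1035, +0.1035, 0)
  M1 = (+0.1035, +0.1035, 0)
  M2 = (+0.1035, -0.1035, 0)
  M3 = (-0.1035, -0.1035, 0)
Detected image corners:
  c0 = (66.274718, 367.668214) px
  c1 = (202.754786, 285.312686) px
  c2 = (182.253481, 108.020623) px
  c3 = (65.403035, 167.904159) px
Planar DLT: solve 8×8 A·h = b for H (H[2,2]=1):
  H  [+644.84896 -46.78331 +130.60817]
  H  [-273.19596 +729.73631 +223.64163]
  H  [+0.28436 -0.77265 +1.00000]
B = K⁻¹H; ‖b₁‖=1.394110, ‖b₂‖=1.394110; λ = 2/(‖b₁‖+‖b₂‖) = 0.717304, sign → tz>0 ⇒ λ=+0.717304
r₁ = λ·B[:,0] = (+0.93746,-0.28206,+0.20397); r₂ = λ·B[:,1] = (+0.34808,+0.75609,-0.55422)
r₃ = r₁×r₂ = (+0.00210,+0.59056,+0.80699); SVD([r₁ r₂ r₃]) → R = UVᵀ:
  R  [+0.93746 +0.34808 +0.00210]
  R  [-0.28206 +0.75609 +0.59056]
  R  [+0.20397 -0.55422 +0.80699]
t = (-0.33156, -0.02055, +0.71730) m
tr R = 2.500543; θ = arccos((tr R − 1)/2) = 0.722324 rad = 41.386°
axis k = ((R−Rᵀ)₃₂, (R−Rᵀ)₁₃, (R−Rᵀ)₂₁) / (2 sinθ) = (-0.865781, -0.152669, -0.476566)
rvec = θ·k = (-0.625375, -0.110276, -0.344235)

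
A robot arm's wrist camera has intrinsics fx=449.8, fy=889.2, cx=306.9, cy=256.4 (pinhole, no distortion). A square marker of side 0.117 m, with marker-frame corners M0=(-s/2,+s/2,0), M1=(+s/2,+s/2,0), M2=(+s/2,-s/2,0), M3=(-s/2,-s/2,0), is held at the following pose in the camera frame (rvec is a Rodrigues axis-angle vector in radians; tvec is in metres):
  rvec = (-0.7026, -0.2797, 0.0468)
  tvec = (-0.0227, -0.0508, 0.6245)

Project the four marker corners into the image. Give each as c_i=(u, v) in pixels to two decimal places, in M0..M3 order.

Intrinsics K: fx=449.8, fy=889.2, cx=306.9, cy=256.4
Marker side s = 0.117 m; corners in marker frame (Z=0):
  M0 = (-0.0585, +0.0585, 0)
  M1 = (+0.0585, +0.0585, 0)
  M2 = (+0.0585, -0.0585, 0)
  M3 = (-0.0585, -0.0585, 0)
rvec = (-0.7026, -0.2797, 0.0468), |rvec| = θ = 0.75767 rad = 43.411°
Rodrigues: sinθ=0.68723, 1−cosθ=0.27356; R = I + sinθ·[k]× + (1−cosθ)·[k]×²:
    [+0.96168 +0.05120 -0.26937]
    [+0.13610 +0.76372 +0.63104]
    [+0.23803 -0.64352 +0.72748]
t = (-0.0227, -0.0508, 0.6245) m
M0: Pc = R·M0+t = (-0.07596, -0.01408, +0.57293); u = 449.8·(-0.07596)/0.57293 + 306.9 = 247.2624, v = 889.2·(-0.01408)/0.57293 + 256.4 = 234.5410
M1: Pc = R·M1+t = (+0.03655, +0.00184, +0.60078); u = 449.8·(+0.03655)/0.60078 + 306.9 = 334.2671, v = 889.2·(+0.00184)/0.60078 + 256.4 = 259.1220
M2: Pc = R·M2+t = (+0.03056, -0.08752, +0.67607); u = 449.8·(+0.03056)/0.67607 + 306.9 = 327.2340, v = 889.2·(-0.08752)/0.67607 + 256.4 = 141.2950
M3: Pc = R·M3+t = (-0.08195, -0.10344, +0.64822); u = 449.8·(-0.08195)/0.64822 + 306.9 = 250.0328, v = 889.2·(-0.10344)/0.64822 + 256.4 = 114.5070

c0=(247.26, 234.54) c1=(334.27, 259.12) c2=(327.23, 141.30) c3=(250.03, 114.51)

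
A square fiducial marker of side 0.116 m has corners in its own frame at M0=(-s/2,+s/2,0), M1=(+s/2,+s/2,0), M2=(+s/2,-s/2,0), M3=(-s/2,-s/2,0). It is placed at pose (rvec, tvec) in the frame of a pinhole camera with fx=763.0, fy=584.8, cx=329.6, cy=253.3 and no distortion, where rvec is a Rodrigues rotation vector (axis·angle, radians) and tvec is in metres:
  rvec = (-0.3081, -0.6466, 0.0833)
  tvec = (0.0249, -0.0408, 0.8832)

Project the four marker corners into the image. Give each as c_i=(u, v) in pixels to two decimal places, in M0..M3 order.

Intrinsics K: fx=763.0, fy=584.8, cx=329.6, cy=253.3
Marker side s = 0.116 m; corners in marker frame (Z=0):
  M0 = (-0.0580, +0.0580, 0)
  M1 = (+0.0580, +0.0580, 0)
  M2 = (+0.0580, -0.0580, 0)
  M3 = (-0.0580, -0.0580, 0)
rvec = (-0.3081, -0.6466, 0.0833), |rvec| = θ = 0.72108 rad = 41.315°
Rodrigues: sinθ=0.66020, 1−cosθ=0.24891; R = I + sinθ·[k]× + (1−cosθ)·[k]×²:
    [+0.79653 +0.01910 -0.60429]
    [+0.17163 +0.95124 +0.25630]
    [+0.57972 -0.30787 +0.75441]
t = (0.0249, -0.0408, 0.8832) m
M0: Pc = R·M0+t = (-0.02019, +0.00442, +0.83172); u = 763.0·(-0.02019)/0.83172 + 329.6 = 311.0771, v = 584.8·(+0.00442)/0.83172 + 253.3 = 256.4057
M1: Pc = R·M1+t = (+0.07221, +0.02433, +0.89897); u = 763.0·(+0.07221)/0.89897 + 329.6 = 390.8857, v = 584.8·(+0.02433)/0.89897 + 253.3 = 269.1250
M2: Pc = R·M2+t = (+0.06999, -0.08602, +0.93468); u = 763.0·(+0.06999)/0.93468 + 329.6 = 386.7354, v = 584.8·(-0.08602)/0.93468 + 253.3 = 199.4819
M3: Pc = R·M3+t = (-0.02241, -0.10593, +0.86743); u = 763.0·(-0.02241)/0.86743 + 329.6 = 309.8908, v = 584.8·(-0.10593)/0.86743 + 253.3 = 181.8872

c0=(311.08, 256.41) c1=(390.89, 269.12) c2=(386.74, 199.48) c3=(309.89, 181.89)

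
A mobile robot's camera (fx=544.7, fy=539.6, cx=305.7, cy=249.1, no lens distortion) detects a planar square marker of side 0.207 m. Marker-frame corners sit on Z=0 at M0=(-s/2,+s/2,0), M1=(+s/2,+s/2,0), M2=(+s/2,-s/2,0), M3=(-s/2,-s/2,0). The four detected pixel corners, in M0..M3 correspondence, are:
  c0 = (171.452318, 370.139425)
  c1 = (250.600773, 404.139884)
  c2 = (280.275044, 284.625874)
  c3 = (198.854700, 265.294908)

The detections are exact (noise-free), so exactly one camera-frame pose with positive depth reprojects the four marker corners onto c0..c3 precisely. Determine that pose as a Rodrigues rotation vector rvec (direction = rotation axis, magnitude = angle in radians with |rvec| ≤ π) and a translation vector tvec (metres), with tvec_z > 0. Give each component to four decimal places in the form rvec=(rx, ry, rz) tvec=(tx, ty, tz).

Intrinsics K: fx=544.7, fy=539.6, cx=305.7, cy=249.1
Marker side s = 0.207 m; corners in marker frame (Z=0):
  M0 = (-0.1035, +0.1035, 0)
  M1 = (+0.1035, +0.1035, 0)
  M2 = (+0.1035, -0.1035, 0)
  M3 = (-0.1035, -0.1035, 0)
Detected image corners:
  c0 = (171.452318, 370.139425) px
  c1 = (250.600773, 404.139884) px
  c2 = (280.275044, 284.625874) px
  c3 = (198.854700, 265.294908) px
Planar DLT: solve 8×8 A·h = b for H (H[2,2]=1):
  H  [+249.90540 -155.76925 +222.87069]
  H  [-74.23702 +512.86486 +329.73456]
  H  [-0.61247 -0.08101 +1.00000]
B = K⁻¹H; ‖b₁‖=1.019929, ‖b₂‖=1.019929; λ = 2/(‖b₁‖+‖b₂‖) = 0.980461, sign → tz>0 ⇒ λ=+0.980461
r₁ = λ·B[:,0] = (+0.78685,+0.14233,-0.60051); r₂ = λ·B[:,1] = (-0.23581,+0.96855,-0.07943)
r₃ = r₁×r₂ = (+0.57032,+0.20410,+0.79566); SVD([r₁ r₂ r₃]) → R = UVᵀ:
  R  [+0.78685 -0.23581 +0.57032]
  R  [+0.14233 +0.96855 +0.20410]
  R  [-0.60051 -0.07943 +0.79566]
t = (-0.14909, +0.14651, +0.98046) m
tr R = 2.551064; θ = arccos((tr R − 1)/2) = 0.683239 rad = 39.147°
axis k = ((R−Rᵀ)₃₂, (R−Rᵀ)₁₃, (R−Rᵀ)₂₁) / (2 sinθ) = (-0.224555, +0.927299, +0.299486)
rvec = θ·k = (-0.153425, +0.633567, +0.204621)

rvec=(-0.1534, 0.6336, 0.2046) tvec=(-0.1491, 0.1465, 0.9805)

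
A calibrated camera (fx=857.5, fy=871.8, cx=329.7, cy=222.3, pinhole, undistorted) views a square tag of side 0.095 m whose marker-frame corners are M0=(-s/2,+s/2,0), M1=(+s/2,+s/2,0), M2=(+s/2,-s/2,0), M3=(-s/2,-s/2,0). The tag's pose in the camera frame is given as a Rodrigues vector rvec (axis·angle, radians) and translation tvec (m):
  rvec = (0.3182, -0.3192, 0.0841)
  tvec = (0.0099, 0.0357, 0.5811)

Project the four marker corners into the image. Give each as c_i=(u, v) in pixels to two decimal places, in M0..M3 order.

c0=(268.64, 341.37) c1=(398.03, 339.66) c2=(419.64, 210.64) c3=(284.90, 205.31)

Intrinsics K: fx=857.5, fy=871.8, cx=329.7, cy=222.3
Marker side s = 0.095 m; corners in marker frame (Z=0):
  M0 = (-0.0475, +0.0475, 0)
  M1 = (+0.0475, +0.0475, 0)
  M2 = (+0.0475, -0.0475, 0)
  M3 = (-0.0475, -0.0475, 0)
rvec = (0.3182, -0.3192, 0.0841), |rvec| = θ = 0.45849 rad = 26.270°
Rodrigues: sinθ=0.44259, 1−cosθ=0.10328; R = I + sinθ·[k]× + (1−cosθ)·[k]×²:
    [+0.94647 -0.13109 -0.29499]
    [+0.03128 +0.94678 -0.32036]
    [+0.32128 +0.29398 +0.90020]
t = (0.0099, 0.0357, 0.5811) m
M0: Pc = R·M0+t = (-0.04128, +0.07919, +0.57980); u = 857.5·(-0.04128)/0.57980 + 329.7 = 268.6434, v = 871.8·(+0.07919)/0.57980 + 222.3 = 341.3653
M1: Pc = R·M1+t = (+0.04863, +0.08216, +0.61032); u = 857.5·(+0.04863)/0.61032 + 329.7 = 398.0255, v = 871.8·(+0.08216)/0.61032 + 222.3 = 339.6561
M2: Pc = R·M2+t = (+0.06108, -0.00779, +0.58240); u = 857.5·(+0.06108)/0.58240 + 329.7 = 419.6375, v = 871.8·(-0.00779)/0.58240 + 222.3 = 210.6448
M3: Pc = R·M3+t = (-0.02883, -0.01076, +0.55188); u = 857.5·(-0.02883)/0.55188 + 329.7 = 284.9032, v = 871.8·(-0.01076)/0.55188 + 222.3 = 205.3055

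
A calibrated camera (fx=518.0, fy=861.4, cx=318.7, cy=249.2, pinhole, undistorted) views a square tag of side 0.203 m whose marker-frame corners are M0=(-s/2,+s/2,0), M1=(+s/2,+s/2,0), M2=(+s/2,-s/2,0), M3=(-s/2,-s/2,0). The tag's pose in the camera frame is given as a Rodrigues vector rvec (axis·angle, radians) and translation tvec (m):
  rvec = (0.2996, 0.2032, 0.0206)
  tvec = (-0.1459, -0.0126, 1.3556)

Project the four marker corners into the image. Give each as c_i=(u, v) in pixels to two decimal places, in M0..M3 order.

Intrinsics K: fx=518.0, fy=861.4, cx=318.7, cy=249.2
Marker side s = 0.203 m; corners in marker frame (Z=0):
  M0 = (-0.1015, +0.1015, 0)
  M1 = (+0.1015, +0.1015, 0)
  M2 = (+0.1015, -0.1015, 0)
  M3 = (-0.1015, -0.1015, 0)
rvec = (0.2996, 0.2032, 0.0206), |rvec| = θ = 0.36259 rad = 20.775°
Rodrigues: sinθ=0.35470, 1−cosθ=0.06502; R = I + sinθ·[k]× + (1−cosθ)·[k]×²:
    [+0.97937 +0.00996 +0.20183]
    [+0.05026 +0.95540 -0.29101]
    [-0.19572 +0.29515 +0.93519]
t = (-0.1459, -0.0126, 1.3556) m
M0: Pc = R·M0+t = (-0.24430, +0.07927, +1.40542); u = 518.0·(-0.24430)/1.40542 + 318.7 = 228.6595, v = 861.4·(+0.07927)/1.40542 + 249.2 = 297.7866
M1: Pc = R·M1+t = (-0.04548, +0.08947, +1.36569); u = 518.0·(-0.04548)/1.36569 + 318.7 = 301.4484, v = 861.4·(+0.08947)/1.36569 + 249.2 = 305.6353
M2: Pc = R·M2+t = (-0.04750, -0.10447, +1.30578); u = 518.0·(-0.04750)/1.30578 + 318.7 = 299.8550, v = 861.4·(-0.10447)/1.30578 + 249.2 = 180.2816
M3: Pc = R·M3+t = (-0.24632, -0.11467, +1.34551); u = 518.0·(-0.24632)/1.34551 + 318.7 = 223.8719, v = 861.4·(-0.11467)/1.34551 + 249.2 = 175.7850

c0=(228.66, 297.79) c1=(301.45, 305.64) c2=(299.86, 180.28) c3=(223.87, 175.79)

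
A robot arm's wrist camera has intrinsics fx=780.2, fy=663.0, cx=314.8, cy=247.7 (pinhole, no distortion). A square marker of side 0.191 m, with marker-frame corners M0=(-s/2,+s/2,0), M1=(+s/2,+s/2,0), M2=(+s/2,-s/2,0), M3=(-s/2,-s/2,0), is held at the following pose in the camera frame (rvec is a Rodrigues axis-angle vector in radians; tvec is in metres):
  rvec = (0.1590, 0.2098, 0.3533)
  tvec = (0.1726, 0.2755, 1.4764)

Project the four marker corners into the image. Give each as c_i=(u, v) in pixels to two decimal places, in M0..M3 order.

Intrinsics K: fx=780.2, fy=663.0, cx=314.8, cy=247.7
Marker side s = 0.191 m; corners in marker frame (Z=0):
  M0 = (-0.0955, +0.0955, 0)
  M1 = (+0.0955, +0.0955, 0)
  M2 = (+0.0955, -0.0955, 0)
  M3 = (-0.0955, -0.0955, 0)
rvec = (0.1590, 0.2098, 0.3533), |rvec| = θ = 0.44059 rad = 25.244°
Rodrigues: sinθ=0.42647, 1−cosθ=0.09550; R = I + sinθ·[k]× + (1−cosθ)·[k]×²:
    [+0.91694 -0.32557 +0.23071]
    [+0.35839 +0.92616 -0.11744]
    [-0.17544 +0.19037 +0.96591]
t = (0.1726, 0.2755, 1.4764) m
M0: Pc = R·M0+t = (+0.05394, +0.32972, +1.51134); u = 780.2·(+0.05394)/1.51134 + 314.8 = 342.6458, v = 663.0·(+0.32972)/1.51134 + 247.7 = 392.3439
M1: Pc = R·M1+t = (+0.22908, +0.39817, +1.47783); u = 780.2·(+0.22908)/1.47783 + 314.8 = 435.7377, v = 663.0·(+0.39817)/1.47783 + 247.7 = 426.3337
M2: Pc = R·M2+t = (+0.29126, +0.22128, +1.44146); u = 780.2·(+0.29126)/1.44146 + 314.8 = 472.4456, v = 663.0·(+0.22128)/1.44146 + 247.7 = 349.4768
M3: Pc = R·M3+t = (+0.11612, +0.15283, +1.47497); u = 780.2·(+0.11612)/1.47497 + 314.8 = 376.2249, v = 663.0·(+0.15283)/1.47497 + 247.7 = 316.3951

c0=(342.65, 392.34) c1=(435.74, 426.33) c2=(472.45, 349.48) c3=(376.22, 316.40)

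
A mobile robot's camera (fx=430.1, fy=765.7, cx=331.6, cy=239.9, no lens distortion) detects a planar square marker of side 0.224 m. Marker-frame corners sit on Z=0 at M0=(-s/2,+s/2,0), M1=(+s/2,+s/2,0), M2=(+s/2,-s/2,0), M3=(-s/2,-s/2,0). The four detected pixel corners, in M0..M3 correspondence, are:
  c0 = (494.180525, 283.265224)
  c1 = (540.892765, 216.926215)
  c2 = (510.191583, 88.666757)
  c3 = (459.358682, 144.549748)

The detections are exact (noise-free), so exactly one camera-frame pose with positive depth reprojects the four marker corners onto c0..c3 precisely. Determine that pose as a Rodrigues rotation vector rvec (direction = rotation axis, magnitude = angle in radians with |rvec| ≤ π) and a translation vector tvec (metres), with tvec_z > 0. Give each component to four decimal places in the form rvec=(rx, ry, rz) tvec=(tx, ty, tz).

Intrinsics K: fx=430.1, fy=765.7, cx=331.6, cy=239.9
Marker side s = 0.224 m; corners in marker frame (Z=0):
  M0 = (-0.1120, +0.1120, 0)
  M1 = (+0.1120, +0.1120, 0)
  M2 = (+0.1120, -0.1120, 0)
  M3 = (-0.1120, -0.1120, 0)
Detected image corners:
  c0 = (494.180525, 283.265224) px
  c1 = (540.892765, 216.926215) px
  c2 = (510.191583, 88.666757) px
  c3 = (459.358682, 144.549748) px
Planar DLT: solve 8×8 A·h = b for H (H[2,2]=1):
  H  [+417.83637 +200.38120 +502.44669]
  H  [-199.85157 +614.83433 +182.79826]
  H  [+0.39950 +0.10882 +1.00000]
B = K⁻¹H; ‖b₁‖=0.865409, ‖b₂‖=0.865409; λ = 2/(‖b₁‖+‖b₂‖) = 1.155523, sign → tz>0 ⇒ λ=+1.155523
r₁ = λ·B[:,0] = (+0.76666,-0.44623,+0.46164); r₂ = λ·B[:,1] = (+0.44140,+0.88845,+0.12574)
r₃ = r₁×r₂ = (-0.46625,+0.10736,+0.87811); SVD([r₁ r₂ r₃]) → R = UVᵀ:
  R  [+0.76666 +0.44140 -0.46625]
  R  [-0.44623 +0.88845 +0.10736]
  R  [+0.46164 +0.12574 +0.87811]
t = (+0.45900, -0.08617, +1.15552) m
tr R = 2.533227; θ = arccos((tr R − 1)/2) = 0.697246 rad = 39.949°
axis k = ((R−Rᵀ)₃₂, (R−Rᵀ)₁₃, (R−Rᵀ)₂₁) / (2 sinθ) = (+0.014312, -0.722533, -0.691188)
rvec = θ·k = (+0.009979, -0.503783, -0.481928)

rvec=(0.0100, -0.5038, -0.4819) tvec=(0.4590, -0.0862, 1.1555)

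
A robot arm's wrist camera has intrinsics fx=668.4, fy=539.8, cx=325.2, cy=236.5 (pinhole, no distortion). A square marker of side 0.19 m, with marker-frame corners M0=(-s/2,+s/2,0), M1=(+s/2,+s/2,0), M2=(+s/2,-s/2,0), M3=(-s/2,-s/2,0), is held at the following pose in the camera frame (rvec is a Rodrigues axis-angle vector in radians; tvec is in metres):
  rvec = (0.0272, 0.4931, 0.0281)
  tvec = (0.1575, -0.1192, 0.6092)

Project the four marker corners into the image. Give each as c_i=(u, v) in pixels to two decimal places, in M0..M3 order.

c0=(398.34, 213.95) c1=(606.99, 216.44) c2=(614.74, 33.58) c3=(403.02, 56.30)

Intrinsics K: fx=668.4, fy=539.8, cx=325.2, cy=236.5
Marker side s = 0.19 m; corners in marker frame (Z=0):
  M0 = (-0.0950, +0.0950, 0)
  M1 = (+0.0950, +0.0950, 0)
  M2 = (+0.0950, -0.0950, 0)
  M3 = (-0.0950, -0.0950, 0)
rvec = (0.0272, 0.4931, 0.0281), |rvec| = θ = 0.49465 rad = 28.341°
Rodrigues: sinθ=0.47472, 1−cosθ=0.11986; R = I + sinθ·[k]× + (1−cosθ)·[k]×²:
    [+0.88050 -0.02040 +0.47361]
    [+0.03354 +0.99925 -0.01932]
    [-0.47286 +0.03289 +0.88052]
t = (0.1575, -0.1192, 0.6092) m
M0: Pc = R·M0+t = (+0.07191, -0.02746, +0.65725); u = 668.4·(+0.07191)/0.65725 + 325.2 = 398.3353, v = 539.8·(-0.02746)/0.65725 + 236.5 = 213.9491
M1: Pc = R·M1+t = (+0.23921, -0.02109, +0.56740); u = 668.4·(+0.23921)/0.56740 + 325.2 = 606.9886, v = 539.8·(-0.02109)/0.56740 + 236.5 = 216.4407
M2: Pc = R·M2+t = (+0.24309, -0.21094, +0.56115); u = 668.4·(+0.24309)/0.56115 + 325.2 = 614.7431, v = 539.8·(-0.21094)/0.56115 + 236.5 = 33.5843
M3: Pc = R·M3+t = (+0.07579, -0.21731, +0.65100); u = 668.4·(+0.07579)/0.65100 + 325.2 = 403.0165, v = 539.8·(-0.21731)/0.65100 + 236.5 = 56.3047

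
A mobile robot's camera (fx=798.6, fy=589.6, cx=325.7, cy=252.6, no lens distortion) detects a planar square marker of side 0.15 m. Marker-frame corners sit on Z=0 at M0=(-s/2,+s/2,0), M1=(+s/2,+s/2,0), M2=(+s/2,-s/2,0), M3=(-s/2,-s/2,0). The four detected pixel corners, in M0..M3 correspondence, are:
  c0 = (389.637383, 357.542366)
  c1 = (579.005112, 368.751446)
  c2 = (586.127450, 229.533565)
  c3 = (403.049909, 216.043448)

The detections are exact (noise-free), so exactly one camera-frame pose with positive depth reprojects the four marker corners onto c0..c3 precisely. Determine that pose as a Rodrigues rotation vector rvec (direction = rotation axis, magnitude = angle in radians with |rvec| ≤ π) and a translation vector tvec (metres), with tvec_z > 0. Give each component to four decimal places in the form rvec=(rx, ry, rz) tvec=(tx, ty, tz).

Intrinsics K: fx=798.6, fy=589.6, cx=325.7, cy=252.6
Marker side s = 0.15 m; corners in marker frame (Z=0):
  M0 = (-0.0750, +0.0750, 0)
  M1 = (+0.0750, +0.0750, 0)
  M2 = (+0.0750, -0.0750, 0)
  M3 = (-0.0750, -0.0750, 0)
Detected image corners:
  c0 = (389.637383, 357.542366) px
  c1 = (579.005112, 368.751446) px
  c2 = (586.127450, 229.533565) px
  c3 = (403.049909, 216.043448) px
Planar DLT: solve 8×8 A·h = b for H (H[2,2]=1):
  H  [+1303.56525 -175.02525 +490.42960]
  H  [+119.81956 +871.73803 +291.87853]
  H  [+0.12754 -0.21815 +1.00000]
B = K⁻¹H; ‖b₁‖=1.592383, ‖b₂‖=1.592383; λ = 2/(‖b₁‖+‖b₂‖) = 0.627989, sign → tz>0 ⇒ λ=+0.627989
r₁ = λ·B[:,0] = (+0.99241,+0.09331,+0.08009); r₂ = λ·B[:,1] = (-0.08176,+0.98719,-0.13700)
r₃ = r₁×r₂ = (-0.09185,+0.12941,+0.98733); SVD([r₁ r₂ r₃]) → R = UVᵀ:
  R  [+0.99241 -0.08176 -0.09185]
  R  [+0.09331 +0.98719 +0.12941]
  R  [+0.08009 -0.13700 +0.98733]
t = (+0.12954, +0.04184, +0.62799) m
tr R = 2.966930; θ = arccos((tr R − 1)/2) = 0.182103 rad = 10.434°
axis k = ((R−Rᵀ)₃₂, (R−Rᵀ)₁₃, (R−Rᵀ)₂₁) / (2 sinθ) = (-0.735535, -0.474721, +0.483351)
rvec = θ·k = (-0.133943, -0.086448, +0.088020)

rvec=(-0.1339, -0.0864, 0.0880) tvec=(0.1295, 0.0418, 0.6280)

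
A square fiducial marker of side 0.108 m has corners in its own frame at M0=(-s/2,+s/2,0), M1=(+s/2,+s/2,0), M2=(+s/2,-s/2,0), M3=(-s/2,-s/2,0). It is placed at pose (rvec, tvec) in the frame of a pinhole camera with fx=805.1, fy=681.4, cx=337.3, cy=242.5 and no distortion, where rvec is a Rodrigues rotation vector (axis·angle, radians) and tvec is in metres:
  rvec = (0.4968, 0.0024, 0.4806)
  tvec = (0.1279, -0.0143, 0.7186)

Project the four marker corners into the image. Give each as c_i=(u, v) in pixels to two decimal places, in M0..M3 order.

Intrinsics K: fx=805.1, fy=681.4, cx=337.3, cy=242.5
Marker side s = 0.108 m; corners in marker frame (Z=0):
  M0 = (-0.0540, +0.0540, 0)
  M1 = (+0.0540, +0.0540, 0)
  M2 = (+0.0540, -0.0540, 0)
  M3 = (-0.0540, -0.0540, 0)
rvec = (0.4968, 0.0024, 0.4806), |rvec| = θ = 0.69123 rad = 39.604°
Rodrigues: sinθ=0.63748, 1−cosθ=0.22953; R = I + sinθ·[k]× + (1−cosθ)·[k]×²:
    [+0.88903 -0.44266 +0.11692]
    [+0.44381 +0.77047 -0.45762]
    [+0.11249 +0.45873 +0.88143]
t = (0.1279, -0.0143, 0.7186) m
M0: Pc = R·M0+t = (+0.05599, +0.00334, +0.73730); u = 805.1·(+0.05599)/0.73730 + 337.3 = 398.4373, v = 681.4·(+0.00334)/0.73730 + 242.5 = 245.5866
M1: Pc = R·M1+t = (+0.15200, +0.05127, +0.74945); u = 805.1·(+0.15200)/0.74945 + 337.3 = 500.5922, v = 681.4·(+0.05127)/0.74945 + 242.5 = 289.1157
M2: Pc = R·M2+t = (+0.19981, -0.03194, +0.69990); u = 805.1·(+0.19981)/0.69990 + 337.3 = 567.1436, v = 681.4·(-0.03194)/0.69990 + 242.5 = 211.4046
M3: Pc = R·M3+t = (+0.10380, -0.07987, +0.68775); u = 805.1·(+0.10380)/0.68775 + 337.3 = 458.8056, v = 681.4·(-0.07987)/0.68775 + 242.5 = 163.3672

c0=(398.44, 245.59) c1=(500.59, 289.12) c2=(567.14, 211.40) c3=(458.81, 163.37)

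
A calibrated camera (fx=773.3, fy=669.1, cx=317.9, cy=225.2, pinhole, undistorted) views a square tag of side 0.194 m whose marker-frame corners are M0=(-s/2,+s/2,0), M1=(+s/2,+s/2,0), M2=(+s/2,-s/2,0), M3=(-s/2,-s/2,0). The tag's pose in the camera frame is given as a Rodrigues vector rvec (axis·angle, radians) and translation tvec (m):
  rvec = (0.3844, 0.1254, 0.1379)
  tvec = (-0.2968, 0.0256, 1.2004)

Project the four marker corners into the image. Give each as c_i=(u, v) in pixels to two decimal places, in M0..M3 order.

Intrinsics K: fx=773.3, fy=669.1, cx=317.9, cy=225.2
Marker side s = 0.194 m; corners in marker frame (Z=0):
  M0 = (-0.0970, +0.0970, 0)
  M1 = (+0.0970, +0.0970, 0)
  M2 = (+0.0970, -0.0970, 0)
  M3 = (-0.0970, -0.0970, 0)
rvec = (0.3844, 0.1254, 0.1379), |rvec| = θ = 0.42721 rad = 24.477°
Rodrigues: sinθ=0.41433, 1−cosθ=0.08987; R = I + sinθ·[k]× + (1−cosθ)·[k]×²:
    [+0.98289 -0.11001 +0.14772]
    [+0.15748 +0.91787 -0.36430]
    [-0.09552 +0.38133 +0.91949]
t = (-0.2968, 0.0256, 1.2004) m
M0: Pc = R·M0+t = (-0.40281, +0.09936, +1.24665); u = 773.3·(-0.40281)/1.24665 + 317.9 = 68.0361, v = 669.1·(+0.09936)/1.24665 + 225.2 = 278.5270
M1: Pc = R·M1+t = (-0.21213, +0.12991, +1.22812); u = 773.3·(-0.21213)/1.22812 + 317.9 = 184.3303, v = 669.1·(+0.12991)/1.22812 + 225.2 = 295.9764
M2: Pc = R·M2+t = (-0.19079, -0.04816, +1.15415); u = 773.3·(-0.19079)/1.15415 + 317.9 = 190.0678, v = 669.1·(-0.04816)/1.15415 + 225.2 = 197.2812
M3: Pc = R·M3+t = (-0.38147, -0.07871, +1.17268); u = 773.3·(-0.38147)/1.17268 + 317.9 = 66.3466, v = 669.1·(-0.07871)/1.17268 + 225.2 = 180.2905

c0=(68.04, 278.53) c1=(184.33, 295.98) c2=(190.07, 197.28) c3=(66.35, 180.29)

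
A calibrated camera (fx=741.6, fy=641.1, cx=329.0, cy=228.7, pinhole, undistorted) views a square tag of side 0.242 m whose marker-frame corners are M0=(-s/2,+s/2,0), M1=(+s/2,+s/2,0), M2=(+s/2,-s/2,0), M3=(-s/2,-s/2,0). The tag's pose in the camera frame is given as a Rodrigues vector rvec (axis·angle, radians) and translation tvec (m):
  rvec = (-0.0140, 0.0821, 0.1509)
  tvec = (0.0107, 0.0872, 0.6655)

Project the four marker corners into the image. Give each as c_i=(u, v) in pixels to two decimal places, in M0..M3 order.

c0=(189.65, 408.05) c1=(455.53, 448.99) c2=(496.38, 214.72) c3=(230.02, 180.83)

Intrinsics K: fx=741.6, fy=641.1, cx=329.0, cy=228.7
Marker side s = 0.242 m; corners in marker frame (Z=0):
  M0 = (-0.1210, +0.1210, 0)
  M1 = (+0.1210, +0.1210, 0)
  M2 = (+0.1210, -0.1210, 0)
  M3 = (-0.1210, -0.1210, 0)
rvec = (-0.0140, 0.0821, 0.1509), |rvec| = θ = 0.17236 rad = 9.875°
Rodrigues: sinθ=0.17151, 1−cosθ=0.01482; R = I + sinθ·[k]× + (1−cosθ)·[k]×²:
    [+0.98528 -0.15073 +0.08064]
    [+0.14958 +0.98854 +0.02011]
    [-0.08275 -0.00775 +0.99654]
t = (0.0107, 0.0872, 0.6655) m
M0: Pc = R·M0+t = (-0.12676, +0.18871, +0.67457); u = 741.6·(-0.12676)/0.67457 + 329.0 = 189.6485, v = 641.1·(+0.18871)/0.67457 + 228.7 = 408.0501
M1: Pc = R·M1+t = (+0.11168, +0.22491, +0.65455); u = 741.6·(+0.11168)/0.65455 + 329.0 = 455.5338, v = 641.1·(+0.22491)/0.65455 + 228.7 = 448.9917
M2: Pc = R·M2+t = (+0.14816, -0.01431, +0.65643); u = 741.6·(+0.14816)/0.65643 + 329.0 = 496.3811, v = 641.1·(-0.01431)/0.65643 + 228.7 = 214.7195
M3: Pc = R·M3+t = (-0.09028, -0.05051, +0.67645); u = 741.6·(-0.09028)/0.67645 + 329.0 = 230.0240, v = 641.1·(-0.05051)/0.67645 + 228.7 = 180.8265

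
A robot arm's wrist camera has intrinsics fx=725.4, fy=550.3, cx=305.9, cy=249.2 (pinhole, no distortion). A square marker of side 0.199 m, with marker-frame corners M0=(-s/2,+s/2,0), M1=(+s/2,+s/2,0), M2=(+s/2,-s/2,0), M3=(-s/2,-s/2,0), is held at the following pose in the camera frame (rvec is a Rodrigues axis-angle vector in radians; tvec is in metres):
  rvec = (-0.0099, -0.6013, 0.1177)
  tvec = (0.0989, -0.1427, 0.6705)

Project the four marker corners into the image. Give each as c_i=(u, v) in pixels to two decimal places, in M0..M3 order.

Intrinsics K: fx=725.4, fy=550.3, cx=305.9, cy=249.2
Marker side s = 0.199 m; corners in marker frame (Z=0):
  M0 = (-0.0995, +0.0995, 0)
  M1 = (+0.0995, +0.0995, 0)
  M2 = (+0.0995, -0.0995, 0)
  M3 = (-0.0995, -0.0995, 0)
rvec = (-0.0099, -0.6013, 0.1177), |rvec| = θ = 0.61279 rad = 35.110°
Rodrigues: sinθ=0.57515, 1−cosθ=0.18195; R = I + sinθ·[k]× + (1−cosθ)·[k]×²:
    [+0.81809 -0.10759 -0.56493]
    [+0.11336 +0.99324 -0.02500]
    [+0.56380 -0.04358 +0.82476]
t = (0.0989, -0.1427, 0.6705) m
M0: Pc = R·M0+t = (+0.00679, -0.05515, +0.61006); u = 725.4·(+0.00679)/0.61006 + 305.9 = 313.9795, v = 550.3·(-0.05515)/0.61006 + 249.2 = 199.4514
M1: Pc = R·M1+t = (+0.16960, -0.03259, +0.72226); u = 725.4·(+0.16960)/0.72226 + 305.9 = 476.2324, v = 550.3·(-0.03259)/0.72226 + 249.2 = 224.3664
M2: Pc = R·M2+t = (+0.19101, -0.23025, +0.73094); u = 725.4·(+0.19101)/0.73094 + 305.9 = 495.4587, v = 550.3·(-0.23025)/0.73094 + 249.2 = 75.8525
M3: Pc = R·M3+t = (+0.02820, -0.25281, +0.61874); u = 725.4·(+0.02820)/0.61874 + 305.9 = 338.9666, v = 550.3·(-0.25281)/0.61874 + 249.2 = 24.3565

c0=(313.98, 199.45) c1=(476.23, 224.37) c2=(495.46, 75.85) c3=(338.97, 24.36)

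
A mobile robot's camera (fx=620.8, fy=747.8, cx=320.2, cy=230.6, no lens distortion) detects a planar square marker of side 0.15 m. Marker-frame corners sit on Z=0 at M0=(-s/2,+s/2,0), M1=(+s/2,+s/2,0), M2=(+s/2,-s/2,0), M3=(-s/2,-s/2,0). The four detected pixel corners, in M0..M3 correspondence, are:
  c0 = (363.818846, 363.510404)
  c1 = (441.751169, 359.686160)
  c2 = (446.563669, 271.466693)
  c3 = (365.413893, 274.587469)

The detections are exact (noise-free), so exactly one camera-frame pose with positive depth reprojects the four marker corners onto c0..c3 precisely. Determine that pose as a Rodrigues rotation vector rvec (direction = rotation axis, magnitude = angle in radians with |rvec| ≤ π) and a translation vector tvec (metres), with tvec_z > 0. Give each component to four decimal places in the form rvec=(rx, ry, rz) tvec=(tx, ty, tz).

rvec=(0.3198, -0.0774, -0.0153) tvec=(0.1570, 0.1354, 1.1559)

Intrinsics K: fx=620.8, fy=747.8, cx=320.2, cy=230.6
Marker side s = 0.15 m; corners in marker frame (Z=0):
  M0 = (-0.0750, +0.0750, 0)
  M1 = (+0.0750, +0.0750, 0)
  M2 = (+0.0750, -0.0750, 0)
  M3 = (-0.0750, -0.0750, 0)
Detected image corners:
  c0 = (363.818846, 363.510404) px
  c1 = (441.751169, 359.686160) px
  c2 = (446.563669, 271.466693) px
  c3 = (365.413893, 274.587469) px
Planar DLT: solve 8×8 A·h = b for H (H[2,2]=1):
  H  [+555.78275 +88.67688 +404.54396]
  H  [-3.00976 +676.84575 +318.20859]
  H  [+0.06362 +0.27223 +1.00000]
B = K⁻¹H; ‖b₁‖=0.865120, ‖b₂‖=0.865120; λ = 2/(‖b₁‖+‖b₂‖) = 1.155909, sign → tz>0 ⇒ λ=+1.155909
r₁ = λ·B[:,0] = (+0.99692,-0.02733,+0.07354); r₂ = λ·B[:,1] = (+0.00281,+0.94920,+0.31467)
r₃ = r₁×r₂ = (-0.07841,-0.31350,+0.94635); SVD([r₁ r₂ r₃]) → R = UVᵀ:
  R  [+0.99692 +0.00281 -0.07841]
  R  [-0.02733 +0.94920 -0.31350]
  R  [+0.07354 +0.31467 +0.94635]
t = (+0.15705, +0.13542, +1.15591) m
tr R = 2.892460; θ = arccos((tr R − 1)/2) = 0.329421 rad = 18.874°
axis k = ((R−Rᵀ)₃₂, (R−Rᵀ)₁₃, (R−Rᵀ)₂₁) / (2 sinθ) = (+0.970914, -0.234853, -0.046584)
rvec = θ·k = (+0.319839, -0.077365, -0.015346)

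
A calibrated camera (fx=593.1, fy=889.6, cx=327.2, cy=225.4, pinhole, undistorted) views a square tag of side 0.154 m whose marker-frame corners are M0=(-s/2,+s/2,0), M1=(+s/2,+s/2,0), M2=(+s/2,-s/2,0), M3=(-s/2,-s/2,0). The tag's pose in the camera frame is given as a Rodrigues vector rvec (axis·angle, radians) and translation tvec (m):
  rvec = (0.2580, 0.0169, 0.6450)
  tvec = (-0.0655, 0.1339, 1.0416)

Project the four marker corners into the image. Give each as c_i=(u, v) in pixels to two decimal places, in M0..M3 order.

Intrinsics K: fx=593.1, fy=889.6, cx=327.2, cy=225.4
Marker side s = 0.154 m; corners in marker frame (Z=0):
  M0 = (-0.0770, +0.0770, 0)
  M1 = (+0.0770, +0.0770, 0)
  M2 = (+0.0770, -0.0770, 0)
  M3 = (-0.0770, -0.0770, 0)
rvec = (0.2580, 0.0169, 0.6450), |rvec| = θ = 0.69489 rad = 39.814°
Rodrigues: sinθ=0.64030, 1−cosθ=0.23188; R = I + sinθ·[k]× + (1−cosθ)·[k]×²:
    [+0.80009 -0.59224 +0.09548]
    [+0.59642 +0.76826 -0.23250]
    [+0.06434 +0.24297 +0.96790]
t = (-0.0655, 0.1339, 1.0416) m
M0: Pc = R·M0+t = (-0.17271, +0.14713, +1.05535); u = 593.1·(-0.17271)/1.05535 + 327.2 = 230.1391, v = 889.6·(+0.14713)/1.05535 + 225.4 = 349.4229
M1: Pc = R·M1+t = (-0.04950, +0.23898, +1.06526); u = 593.1·(-0.04950)/1.06526 + 327.2 = 299.6427, v = 889.6·(+0.23898)/1.06526 + 225.4 = 424.9726
M2: Pc = R·M2+t = (+0.04171, +0.12067, +1.02785); u = 593.1·(+0.04171)/1.02785 + 327.2 = 351.2674, v = 889.6·(+0.12067)/1.02785 + 225.4 = 329.8386
M3: Pc = R·M3+t = (-0.08150, +0.02882, +1.01794); u = 593.1·(-0.08150)/1.01794 + 327.2 = 279.7115, v = 889.6·(+0.02882)/1.01794 + 225.4 = 250.5859

c0=(230.14, 349.42) c1=(299.64, 424.97) c2=(351.27, 329.84) c3=(279.71, 250.59)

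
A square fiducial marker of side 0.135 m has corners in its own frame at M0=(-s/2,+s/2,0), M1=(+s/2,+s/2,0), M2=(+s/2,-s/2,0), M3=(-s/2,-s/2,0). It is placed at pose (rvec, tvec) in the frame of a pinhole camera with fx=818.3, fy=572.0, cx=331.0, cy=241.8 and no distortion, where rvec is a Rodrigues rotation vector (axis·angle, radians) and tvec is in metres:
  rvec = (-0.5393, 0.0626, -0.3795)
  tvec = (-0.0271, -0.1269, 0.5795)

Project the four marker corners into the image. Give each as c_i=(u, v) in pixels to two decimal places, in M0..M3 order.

Intrinsics K: fx=818.3, fy=572.0, cx=331.0, cy=241.8
Marker side s = 0.135 m; corners in marker frame (Z=0):
  M0 = (-0.0675, +0.0675, 0)
  M1 = (+0.0675, +0.0675, 0)
  M2 = (+0.0675, -0.0675, 0)
  M3 = (-0.0675, -0.0675, 0)
rvec = (-0.5393, 0.0626, -0.3795), |rvec| = θ = 0.66241 rad = 37.953°
Rodrigues: sinθ=0.61502, 1−cosθ=0.21149; R = I + sinθ·[k]× + (1−cosθ)·[k]×²:
    [+0.92870 +0.33608 +0.15677]
    [-0.36862 +0.79040 +0.48927]
    [+0.04052 -0.51217 +0.85793]
t = (-0.0271, -0.1269, 0.5795) m
M0: Pc = R·M0+t = (-0.06710, -0.04867, +0.54219); u = 818.3·(-0.06710)/0.54219 + 331.0 = 229.7274, v = 572.0·(-0.04867)/0.54219 + 241.8 = 190.4588
M1: Pc = R·M1+t = (+0.05827, -0.09843, +0.54766); u = 818.3·(+0.05827)/0.54766 + 331.0 = 418.0683, v = 572.0·(-0.09843)/0.54766 + 241.8 = 138.9964
M2: Pc = R·M2+t = (+0.01290, -0.20513, +0.61681); u = 818.3·(+0.01290)/0.61681 + 331.0 = 348.1164, v = 572.0·(-0.20513)/0.61681 + 241.8 = 51.5674
M3: Pc = R·M3+t = (-0.11247, -0.15537, +0.61134); u = 818.3·(-0.11247)/0.61134 + 331.0 = 180.4510, v = 572.0·(-0.15537)/0.61134 + 241.8 = 96.4269

c0=(229.73, 190.46) c1=(418.07, 139.00) c2=(348.12, 51.57) c3=(180.45, 96.43)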